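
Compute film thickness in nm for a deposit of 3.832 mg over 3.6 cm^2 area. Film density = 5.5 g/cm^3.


Convert: m = 3.832 mg = 3.8320e-06 kg, A = 3.6 cm^2 = 3.6000e-04 m^2, rho = 5.5 g/cm^3 = 5500 kg/m^3
t = m / (A * rho)
t = 3.8320e-06 / (3.6000e-04 * 5500)
t = 1.9354e-06 m = 1935.4 nm

1935.4


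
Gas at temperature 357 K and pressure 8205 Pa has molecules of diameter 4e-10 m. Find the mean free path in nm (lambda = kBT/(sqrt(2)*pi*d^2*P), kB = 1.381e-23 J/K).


Mean free path: lambda = kB*T / (sqrt(2) * pi * d^2 * P)
lambda = 1.381e-23 * 357 / (sqrt(2) * pi * (4e-10)^2 * 8205)
lambda = 8.45276e-07 m
lambda = 845.28 nm

845.28


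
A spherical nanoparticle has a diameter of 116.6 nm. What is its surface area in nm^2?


Radius r = 116.6/2 = 58.3 nm
Surface area SA = 4 * pi * r^2
SA = 4 * pi * (58.3)^2
SA = 42711.71 nm^2

42711.71


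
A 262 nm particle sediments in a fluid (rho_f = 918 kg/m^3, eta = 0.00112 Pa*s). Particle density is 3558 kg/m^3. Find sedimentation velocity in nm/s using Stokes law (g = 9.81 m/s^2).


Radius R = 262/2 nm = 1.31e-07 m
Density difference = 3558 - 918 = 2640 kg/m^3
v = 2 * R^2 * (rho_p - rho_f) * g / (9 * eta)
v = 2 * (1.31e-07)^2 * 2640 * 9.81 / (9 * 0.00112)
v = 8.8183e-08 m/s = 88.183 nm/s

88.183


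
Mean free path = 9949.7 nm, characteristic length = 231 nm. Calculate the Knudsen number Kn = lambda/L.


Knudsen number Kn = lambda / L
Kn = 9949.7 / 231
Kn = 43.0723

43.0723


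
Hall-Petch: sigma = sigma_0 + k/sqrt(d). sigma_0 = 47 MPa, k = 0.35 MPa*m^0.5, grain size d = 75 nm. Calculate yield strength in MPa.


d = 75 nm = 7.5e-08 m
sqrt(d) = 0.0002738613
Hall-Petch contribution = k / sqrt(d) = 0.35 / 0.0002738613 = 1278.0 MPa
sigma = sigma_0 + k/sqrt(d) = 47 + 1278.0 = 1325.0 MPa

1325.0


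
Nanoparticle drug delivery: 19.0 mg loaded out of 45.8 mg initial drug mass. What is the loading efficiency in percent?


Drug loading efficiency = (drug loaded / drug initial) * 100
DLE = 19.0 / 45.8 * 100
DLE = 0.4148 * 100
DLE = 41.48%

41.48


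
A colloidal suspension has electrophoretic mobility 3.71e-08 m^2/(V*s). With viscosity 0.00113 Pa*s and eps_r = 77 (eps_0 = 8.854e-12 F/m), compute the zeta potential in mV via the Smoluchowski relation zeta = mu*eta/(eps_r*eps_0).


Smoluchowski equation: zeta = mu * eta / (eps_r * eps_0)
zeta = 3.71e-08 * 0.00113 / (77 * 8.854e-12)
zeta = 0.061492 V = 61.49 mV

61.49


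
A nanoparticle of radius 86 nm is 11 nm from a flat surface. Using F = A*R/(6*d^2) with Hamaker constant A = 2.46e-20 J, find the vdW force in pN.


Convert to SI: R = 86 nm = 8.6e-08 m, d = 11 nm = 1.1e-08 m
F = A * R / (6 * d^2)
F = 2.46e-20 * 8.6e-08 / (6 * (1.1e-08)^2)
F = 2.91405e-12 N = 2.914 pN

2.914


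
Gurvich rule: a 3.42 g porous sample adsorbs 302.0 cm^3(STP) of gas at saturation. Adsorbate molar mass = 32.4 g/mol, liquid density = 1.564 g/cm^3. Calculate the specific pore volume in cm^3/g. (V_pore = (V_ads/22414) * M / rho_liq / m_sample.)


Moles adsorbed n = V_ads / 22414 = 302.0 / 22414 = 1.347372e-02 mol
Liquid volume V_liq = n * M / rho_liq = 1.347372e-02 * 32.4 / 1.564 = 0.27912 cm^3
Specific pore volume V_pore = V_liq / m_sample = 0.27912 / 3.42
V_pore = 0.0816 cm^3/g

0.0816


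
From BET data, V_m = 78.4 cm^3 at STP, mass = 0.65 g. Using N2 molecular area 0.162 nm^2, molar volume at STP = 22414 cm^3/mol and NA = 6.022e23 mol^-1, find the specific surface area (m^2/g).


Number of moles in monolayer = V_m / 22414 = 78.4 / 22414 = 0.00349781
Number of molecules = moles * NA = 0.00349781 * 6.022e23
SA = molecules * sigma / mass
SA = (78.4 / 22414) * 6.022e23 * 0.162e-18 / 0.65
SA = 525.0 m^2/g

525.0


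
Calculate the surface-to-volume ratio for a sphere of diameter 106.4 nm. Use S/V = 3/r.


Radius r = 106.4/2 = 53.2 nm
S/V = 3 / r = 3 / 53.2
S/V = 0.0564 nm^-1

0.0564


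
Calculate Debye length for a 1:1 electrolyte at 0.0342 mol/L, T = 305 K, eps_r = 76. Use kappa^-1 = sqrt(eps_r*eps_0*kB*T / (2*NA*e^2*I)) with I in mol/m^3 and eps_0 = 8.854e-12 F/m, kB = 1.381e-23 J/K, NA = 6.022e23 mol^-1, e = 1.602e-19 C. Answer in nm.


Ionic strength I = 0.0342 * 1^2 * 1000 = 34.2 mol/m^3
kappa^-1 = sqrt(76 * 8.854e-12 * 1.381e-23 * 305 / (2 * 6.022e23 * (1.602e-19)^2 * 34.2))
kappa^-1 = 1.637 nm

1.637


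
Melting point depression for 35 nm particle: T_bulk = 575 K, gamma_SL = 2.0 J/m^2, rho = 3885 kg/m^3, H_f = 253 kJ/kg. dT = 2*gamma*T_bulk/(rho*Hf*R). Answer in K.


Radius R = 35/2 = 17.5 nm = 1.75e-08 m
Convert H_f = 253 kJ/kg = 253000 J/kg
dT = 2 * gamma_SL * T_bulk / (rho * H_f * R)
dT = 2 * 2.0 * 575 / (3885 * 253000 * 1.75e-08)
dT = 133.7 K

133.7


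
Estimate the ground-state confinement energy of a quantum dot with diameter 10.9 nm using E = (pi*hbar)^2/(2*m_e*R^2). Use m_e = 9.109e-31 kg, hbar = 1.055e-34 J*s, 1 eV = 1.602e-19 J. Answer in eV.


Radius R = 10.9/2 = 5.45 nm = 5.45e-09 m
E = (pi * 1.055e-34)^2 / (2 * 9.109e-31 * (5.45e-09)^2)
E(J) = 2.03007e-21
E = E(J) / 1.602e-19 = 0.0127 eV

0.0127


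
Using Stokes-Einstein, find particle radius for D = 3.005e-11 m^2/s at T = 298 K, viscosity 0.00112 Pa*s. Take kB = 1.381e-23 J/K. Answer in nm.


Stokes-Einstein: R = kB*T / (6*pi*eta*D)
R = 1.381e-23 * 298 / (6 * pi * 0.00112 * 3.005e-11)
R = 6.48704e-09 m = 6.49 nm

6.49


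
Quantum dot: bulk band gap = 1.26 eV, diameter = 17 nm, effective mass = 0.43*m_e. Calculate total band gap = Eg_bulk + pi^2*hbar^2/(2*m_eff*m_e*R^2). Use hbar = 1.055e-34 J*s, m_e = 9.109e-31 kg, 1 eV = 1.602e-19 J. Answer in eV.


Radius R = 17/2 nm = 8.5e-09 m
Confinement energy dE = pi^2 * hbar^2 / (2 * m_eff * m_e * R^2)
dE = pi^2 * (1.055e-34)^2 / (2 * 0.43 * 9.109e-31 * (8.5e-09)^2) J, divided by 1.602e-19 J/eV
dE = 0.0121 eV
Total band gap = E_g(bulk) + dE = 1.26 + 0.0121 = 1.2721 eV

1.2721


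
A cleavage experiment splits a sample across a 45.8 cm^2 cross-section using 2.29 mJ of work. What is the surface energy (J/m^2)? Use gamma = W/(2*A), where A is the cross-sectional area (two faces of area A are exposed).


Convert: A = 45.8 cm^2 = 0.00458 m^2, W = 2.29 mJ = 0.00229 J
Cleaving exposes two faces of area A, so total new surface = 2*A and gamma = W / (2*A)
gamma = 0.00229 / (2 * 0.00458)
gamma = 0.25 J/m^2

0.25


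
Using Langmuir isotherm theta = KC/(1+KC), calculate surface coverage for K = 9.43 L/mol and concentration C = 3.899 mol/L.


Langmuir isotherm: theta = K*C / (1 + K*C)
K*C = 9.43 * 3.899 = 36.76757
theta = 36.76757 / (1 + 36.76757) = 36.76757 / 37.76757
theta = 0.9735

0.9735


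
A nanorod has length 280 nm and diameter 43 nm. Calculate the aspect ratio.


Aspect ratio AR = length / diameter
AR = 280 / 43
AR = 6.51

6.51


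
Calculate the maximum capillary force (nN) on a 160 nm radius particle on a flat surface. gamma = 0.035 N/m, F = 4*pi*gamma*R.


Convert radius: R = 160 nm = 1.6e-07 m
F = 4 * pi * gamma * R
F = 4 * pi * 0.035 * 1.6e-07
F = 7.03717e-08 N = 70.3717 nN

70.3717


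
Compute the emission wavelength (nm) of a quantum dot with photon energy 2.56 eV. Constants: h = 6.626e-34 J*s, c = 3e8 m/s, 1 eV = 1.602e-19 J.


Convert energy: E = 2.56 eV = 2.56 * 1.602e-19 = 4.10112e-19 J
lambda = h*c / E = 6.626e-34 * 3e8 / 4.10112e-19
lambda = 4.84697e-07 m = 484.7 nm

484.7


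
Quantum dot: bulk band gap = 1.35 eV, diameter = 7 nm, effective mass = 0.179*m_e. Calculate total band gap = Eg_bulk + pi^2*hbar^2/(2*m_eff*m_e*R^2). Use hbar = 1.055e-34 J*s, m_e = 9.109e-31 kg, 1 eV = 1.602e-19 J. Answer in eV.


Radius R = 7/2 nm = 3.5e-09 m
Confinement energy dE = pi^2 * hbar^2 / (2 * m_eff * m_e * R^2)
dE = pi^2 * (1.055e-34)^2 / (2 * 0.179 * 9.109e-31 * (3.5e-09)^2) J, divided by 1.602e-19 J/eV
dE = 0.1717 eV
Total band gap = E_g(bulk) + dE = 1.35 + 0.1717 = 1.5217 eV

1.5217


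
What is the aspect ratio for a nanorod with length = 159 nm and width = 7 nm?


Aspect ratio AR = length / diameter
AR = 159 / 7
AR = 22.71

22.71


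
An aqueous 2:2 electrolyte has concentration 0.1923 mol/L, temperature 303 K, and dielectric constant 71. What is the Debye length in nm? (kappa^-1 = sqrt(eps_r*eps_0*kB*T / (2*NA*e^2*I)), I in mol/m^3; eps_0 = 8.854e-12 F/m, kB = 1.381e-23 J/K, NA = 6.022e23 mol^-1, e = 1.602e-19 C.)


Ionic strength I = 0.1923 * 2^2 * 1000 = 769.2 mol/m^3
kappa^-1 = sqrt(71 * 8.854e-12 * 1.381e-23 * 303 / (2 * 6.022e23 * (1.602e-19)^2 * 769.2))
kappa^-1 = 0.333 nm

0.333


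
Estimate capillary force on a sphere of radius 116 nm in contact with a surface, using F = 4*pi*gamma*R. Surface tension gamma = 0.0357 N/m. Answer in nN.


Convert radius: R = 116 nm = 1.16e-07 m
F = 4 * pi * gamma * R
F = 4 * pi * 0.0357 * 1.16e-07
F = 5.20399e-08 N = 52.0399 nN

52.0399


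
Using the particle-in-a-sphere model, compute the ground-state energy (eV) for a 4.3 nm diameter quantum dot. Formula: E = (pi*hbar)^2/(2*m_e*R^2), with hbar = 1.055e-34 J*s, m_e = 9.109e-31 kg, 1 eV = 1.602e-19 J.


Radius R = 4.3/2 = 2.15 nm = 2.15e-09 m
E = (pi * 1.055e-34)^2 / (2 * 9.109e-31 * (2.15e-09)^2)
E(J) = 1.30445e-20
E = E(J) / 1.602e-19 = 0.0814 eV

0.0814


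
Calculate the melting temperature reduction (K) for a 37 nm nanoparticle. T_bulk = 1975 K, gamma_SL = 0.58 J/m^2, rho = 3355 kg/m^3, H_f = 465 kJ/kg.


Radius R = 37/2 = 18.5 nm = 1.85e-08 m
Convert H_f = 465 kJ/kg = 465000 J/kg
dT = 2 * gamma_SL * T_bulk / (rho * H_f * R)
dT = 2 * 0.58 * 1975 / (3355 * 465000 * 1.85e-08)
dT = 79.4 K

79.4


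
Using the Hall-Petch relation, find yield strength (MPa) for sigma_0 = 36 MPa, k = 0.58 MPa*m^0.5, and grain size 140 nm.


d = 140 nm = 1.4e-07 m
sqrt(d) = 0.0003741657
Hall-Petch contribution = k / sqrt(d) = 0.58 / 0.0003741657 = 1550.1 MPa
sigma = sigma_0 + k/sqrt(d) = 36 + 1550.1 = 1586.1 MPa

1586.1


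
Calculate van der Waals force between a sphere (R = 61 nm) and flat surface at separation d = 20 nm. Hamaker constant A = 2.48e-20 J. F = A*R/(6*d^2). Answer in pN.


Convert to SI: R = 61 nm = 6.1e-08 m, d = 20 nm = 2e-08 m
F = A * R / (6 * d^2)
F = 2.48e-20 * 6.1e-08 / (6 * (2e-08)^2)
F = 6.30333e-13 N = 0.63 pN

0.63


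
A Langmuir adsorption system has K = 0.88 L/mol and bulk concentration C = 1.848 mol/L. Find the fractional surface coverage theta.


Langmuir isotherm: theta = K*C / (1 + K*C)
K*C = 0.88 * 1.848 = 1.62624
theta = 1.62624 / (1 + 1.62624) = 1.62624 / 2.62624
theta = 0.6192

0.6192


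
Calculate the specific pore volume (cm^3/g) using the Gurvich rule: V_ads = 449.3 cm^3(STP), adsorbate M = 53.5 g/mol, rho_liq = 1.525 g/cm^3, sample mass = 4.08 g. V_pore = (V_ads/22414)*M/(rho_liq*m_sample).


Moles adsorbed n = V_ads / 22414 = 449.3 / 22414 = 2.004551e-02 mol
Liquid volume V_liq = n * M / rho_liq = 2.004551e-02 * 53.5 / 1.525 = 0.70324 cm^3
Specific pore volume V_pore = V_liq / m_sample = 0.70324 / 4.08
V_pore = 0.1724 cm^3/g

0.1724


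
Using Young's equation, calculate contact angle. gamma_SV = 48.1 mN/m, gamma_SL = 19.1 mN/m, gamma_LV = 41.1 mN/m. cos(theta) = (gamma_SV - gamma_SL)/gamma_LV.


cos(theta) = (gamma_SV - gamma_SL) / gamma_LV
cos(theta) = (48.1 - 19.1) / 41.1
cos(theta) = 0.705596
theta = arccos(0.705596) = 45.12 degrees

45.12


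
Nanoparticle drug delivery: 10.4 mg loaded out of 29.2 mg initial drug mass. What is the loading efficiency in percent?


Drug loading efficiency = (drug loaded / drug initial) * 100
DLE = 10.4 / 29.2 * 100
DLE = 0.3562 * 100
DLE = 35.62%

35.62


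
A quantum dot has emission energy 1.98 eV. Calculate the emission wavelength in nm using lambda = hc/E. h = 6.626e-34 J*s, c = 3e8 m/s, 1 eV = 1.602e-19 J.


Convert energy: E = 1.98 eV = 1.98 * 1.602e-19 = 3.17196e-19 J
lambda = h*c / E = 6.626e-34 * 3e8 / 3.17196e-19
lambda = 6.26679e-07 m = 626.7 nm

626.7


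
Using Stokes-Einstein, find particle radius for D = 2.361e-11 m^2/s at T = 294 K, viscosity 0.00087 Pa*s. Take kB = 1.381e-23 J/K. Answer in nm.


Stokes-Einstein: R = kB*T / (6*pi*eta*D)
R = 1.381e-23 * 294 / (6 * pi * 0.00087 * 2.361e-11)
R = 1.04864e-08 m = 10.49 nm

10.49


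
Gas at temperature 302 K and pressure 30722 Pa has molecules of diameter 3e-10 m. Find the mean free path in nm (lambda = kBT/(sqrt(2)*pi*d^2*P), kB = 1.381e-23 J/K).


Mean free path: lambda = kB*T / (sqrt(2) * pi * d^2 * P)
lambda = 1.381e-23 * 302 / (sqrt(2) * pi * (3e-10)^2 * 30722)
lambda = 3.39503e-07 m
lambda = 339.5 nm

339.5


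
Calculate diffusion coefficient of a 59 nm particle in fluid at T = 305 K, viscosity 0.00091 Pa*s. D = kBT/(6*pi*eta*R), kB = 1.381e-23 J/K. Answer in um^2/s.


Radius R = 59/2 = 29.5 nm = 2.95e-08 m
D = kB*T / (6*pi*eta*R)
D = 1.381e-23 * 305 / (6 * pi * 0.00091 * 2.95e-08)
D = 8.32394e-12 m^2/s = 8.324 um^2/s

8.324


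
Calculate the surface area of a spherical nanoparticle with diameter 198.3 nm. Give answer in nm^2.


Radius r = 198.3/2 = 99.15 nm
Surface area SA = 4 * pi * r^2
SA = 4 * pi * (99.15)^2
SA = 123536.5 nm^2

123536.5


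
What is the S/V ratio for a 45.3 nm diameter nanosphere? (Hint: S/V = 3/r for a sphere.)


Radius r = 45.3/2 = 22.65 nm
S/V = 3 / r = 3 / 22.65
S/V = 0.1325 nm^-1

0.1325


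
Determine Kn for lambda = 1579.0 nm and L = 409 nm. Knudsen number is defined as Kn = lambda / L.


Knudsen number Kn = lambda / L
Kn = 1579.0 / 409
Kn = 3.8606

3.8606


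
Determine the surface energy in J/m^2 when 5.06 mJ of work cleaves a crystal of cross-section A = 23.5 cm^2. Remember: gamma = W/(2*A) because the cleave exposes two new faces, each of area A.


Convert: A = 23.5 cm^2 = 0.00235 m^2, W = 5.06 mJ = 0.00506 J
Cleaving exposes two faces of area A, so total new surface = 2*A and gamma = W / (2*A)
gamma = 0.00506 / (2 * 0.00235)
gamma = 1.077 J/m^2

1.077


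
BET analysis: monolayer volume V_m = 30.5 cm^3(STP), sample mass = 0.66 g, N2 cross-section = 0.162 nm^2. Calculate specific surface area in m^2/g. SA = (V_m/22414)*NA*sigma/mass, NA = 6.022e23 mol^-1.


Number of moles in monolayer = V_m / 22414 = 30.5 / 22414 = 0.00136076
Number of molecules = moles * NA = 0.00136076 * 6.022e23
SA = molecules * sigma / mass
SA = (30.5 / 22414) * 6.022e23 * 0.162e-18 / 0.66
SA = 201.1 m^2/g

201.1


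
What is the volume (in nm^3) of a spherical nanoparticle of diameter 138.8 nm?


Radius r = 138.8/2 = 69.4 nm
Volume V = (4/3) * pi * r^3
V = (4/3) * pi * (69.4)^3
V = 1400125.68 nm^3

1400125.68


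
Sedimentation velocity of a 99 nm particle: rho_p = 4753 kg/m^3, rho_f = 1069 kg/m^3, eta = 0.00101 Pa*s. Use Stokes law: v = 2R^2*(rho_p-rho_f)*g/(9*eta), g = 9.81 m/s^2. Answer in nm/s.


Radius R = 99/2 nm = 4.95e-08 m
Density difference = 4753 - 1069 = 3684 kg/m^3
v = 2 * R^2 * (rho_p - rho_f) * g / (9 * eta)
v = 2 * (4.95e-08)^2 * 3684 * 9.81 / (9 * 0.00101)
v = 1.94834e-08 m/s = 19.4834 nm/s

19.4834


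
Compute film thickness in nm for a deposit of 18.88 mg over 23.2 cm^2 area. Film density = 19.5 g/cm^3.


Convert: m = 18.88 mg = 1.8880e-05 kg, A = 23.2 cm^2 = 2.3200e-03 m^2, rho = 19.5 g/cm^3 = 19500 kg/m^3
t = m / (A * rho)
t = 1.8880e-05 / (2.3200e-03 * 19500)
t = 4.1733e-07 m = 417.3 nm

417.3


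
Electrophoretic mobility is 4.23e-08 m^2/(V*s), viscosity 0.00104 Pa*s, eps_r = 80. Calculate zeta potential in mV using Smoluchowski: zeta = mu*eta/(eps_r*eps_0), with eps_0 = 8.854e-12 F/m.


Smoluchowski equation: zeta = mu * eta / (eps_r * eps_0)
zeta = 4.23e-08 * 0.00104 / (80 * 8.854e-12)
zeta = 0.062108 V = 62.11 mV

62.11


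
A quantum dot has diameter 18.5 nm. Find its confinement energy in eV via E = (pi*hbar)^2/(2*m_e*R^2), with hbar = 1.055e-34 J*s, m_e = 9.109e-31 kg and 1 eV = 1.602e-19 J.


Radius R = 18.5/2 = 9.25 nm = 9.25e-09 m
E = (pi * 1.055e-34)^2 / (2 * 9.109e-31 * (9.25e-09)^2)
E(J) = 7.04726e-22
E = E(J) / 1.602e-19 = 0.0044 eV

0.0044


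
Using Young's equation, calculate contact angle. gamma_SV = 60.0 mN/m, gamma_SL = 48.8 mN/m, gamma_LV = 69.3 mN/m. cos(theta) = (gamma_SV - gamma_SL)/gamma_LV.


cos(theta) = (gamma_SV - gamma_SL) / gamma_LV
cos(theta) = (60.0 - 48.8) / 69.3
cos(theta) = 0.161616
theta = arccos(0.161616) = 80.7 degrees

80.7


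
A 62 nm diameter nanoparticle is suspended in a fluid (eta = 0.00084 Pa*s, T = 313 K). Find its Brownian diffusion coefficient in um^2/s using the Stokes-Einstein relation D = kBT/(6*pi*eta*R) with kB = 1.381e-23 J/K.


Radius R = 62/2 = 31 nm = 3.1e-08 m
D = kB*T / (6*pi*eta*R)
D = 1.381e-23 * 313 / (6 * pi * 0.00084 * 3.1e-08)
D = 8.80635e-12 m^2/s = 8.806 um^2/s

8.806


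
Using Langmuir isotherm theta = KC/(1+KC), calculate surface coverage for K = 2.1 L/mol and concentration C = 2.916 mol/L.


Langmuir isotherm: theta = K*C / (1 + K*C)
K*C = 2.1 * 2.916 = 6.1236
theta = 6.1236 / (1 + 6.1236) = 6.1236 / 7.1236
theta = 0.8596

0.8596


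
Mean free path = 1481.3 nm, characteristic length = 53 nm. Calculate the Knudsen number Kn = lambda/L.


Knudsen number Kn = lambda / L
Kn = 1481.3 / 53
Kn = 27.9491

27.9491


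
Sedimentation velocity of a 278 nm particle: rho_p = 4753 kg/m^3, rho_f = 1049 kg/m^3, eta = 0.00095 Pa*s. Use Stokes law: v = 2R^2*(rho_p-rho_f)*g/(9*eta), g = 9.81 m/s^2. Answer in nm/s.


Radius R = 278/2 nm = 1.39e-07 m
Density difference = 4753 - 1049 = 3704 kg/m^3
v = 2 * R^2 * (rho_p - rho_f) * g / (9 * eta)
v = 2 * (1.39e-07)^2 * 3704 * 9.81 / (9 * 0.00095)
v = 1.64223e-07 m/s = 164.2228 nm/s

164.2228


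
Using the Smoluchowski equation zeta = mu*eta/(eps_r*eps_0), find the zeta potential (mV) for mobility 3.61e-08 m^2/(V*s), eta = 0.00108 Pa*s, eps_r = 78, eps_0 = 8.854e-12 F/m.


Smoluchowski equation: zeta = mu * eta / (eps_r * eps_0)
zeta = 3.61e-08 * 0.00108 / (78 * 8.854e-12)
zeta = 0.056454 V = 56.45 mV

56.45


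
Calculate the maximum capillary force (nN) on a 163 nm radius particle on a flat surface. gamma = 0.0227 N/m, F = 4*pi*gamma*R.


Convert radius: R = 163 nm = 1.63e-07 m
F = 4 * pi * gamma * R
F = 4 * pi * 0.0227 * 1.63e-07
F = 4.64968e-08 N = 46.4968 nN

46.4968


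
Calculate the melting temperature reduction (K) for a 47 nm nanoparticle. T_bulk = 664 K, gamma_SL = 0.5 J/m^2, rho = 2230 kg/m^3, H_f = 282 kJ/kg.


Radius R = 47/2 = 23.5 nm = 2.35e-08 m
Convert H_f = 282 kJ/kg = 282000 J/kg
dT = 2 * gamma_SL * T_bulk / (rho * H_f * R)
dT = 2 * 0.5 * 664 / (2230 * 282000 * 2.35e-08)
dT = 44.9 K

44.9


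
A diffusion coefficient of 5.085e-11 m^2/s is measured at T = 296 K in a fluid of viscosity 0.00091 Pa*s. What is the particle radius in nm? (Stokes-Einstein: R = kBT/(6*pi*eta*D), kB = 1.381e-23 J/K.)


Stokes-Einstein: R = kB*T / (6*pi*eta*D)
R = 1.381e-23 * 296 / (6 * pi * 0.00091 * 5.085e-11)
R = 4.68654e-09 m = 4.69 nm

4.69


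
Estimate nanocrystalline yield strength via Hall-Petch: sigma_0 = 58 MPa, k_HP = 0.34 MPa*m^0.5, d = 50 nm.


d = 50 nm = 5e-08 m
sqrt(d) = 0.0002236068
Hall-Petch contribution = k / sqrt(d) = 0.34 / 0.0002236068 = 1520.5 MPa
sigma = sigma_0 + k/sqrt(d) = 58 + 1520.5 = 1578.5 MPa

1578.5


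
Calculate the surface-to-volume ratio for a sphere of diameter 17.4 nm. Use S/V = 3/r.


Radius r = 17.4/2 = 8.7 nm
S/V = 3 / r = 3 / 8.7
S/V = 0.3448 nm^-1

0.3448


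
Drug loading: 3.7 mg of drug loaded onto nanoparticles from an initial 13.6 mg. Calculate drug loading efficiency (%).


Drug loading efficiency = (drug loaded / drug initial) * 100
DLE = 3.7 / 13.6 * 100
DLE = 0.2721 * 100
DLE = 27.21%

27.21


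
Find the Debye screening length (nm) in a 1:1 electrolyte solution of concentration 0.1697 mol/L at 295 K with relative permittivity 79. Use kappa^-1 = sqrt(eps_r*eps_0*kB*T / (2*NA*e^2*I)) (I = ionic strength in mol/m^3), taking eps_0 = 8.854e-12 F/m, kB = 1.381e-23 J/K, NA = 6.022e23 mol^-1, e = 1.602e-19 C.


Ionic strength I = 0.1697 * 1^2 * 1000 = 169.7 mol/m^3
kappa^-1 = sqrt(79 * 8.854e-12 * 1.381e-23 * 295 / (2 * 6.022e23 * (1.602e-19)^2 * 169.7))
kappa^-1 = 0.737 nm

0.737


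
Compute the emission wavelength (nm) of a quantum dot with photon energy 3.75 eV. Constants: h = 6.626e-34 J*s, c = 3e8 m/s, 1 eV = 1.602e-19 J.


Convert energy: E = 3.75 eV = 3.75 * 1.602e-19 = 6.0075e-19 J
lambda = h*c / E = 6.626e-34 * 3e8 / 6.0075e-19
lambda = 3.30886e-07 m = 330.9 nm

330.9


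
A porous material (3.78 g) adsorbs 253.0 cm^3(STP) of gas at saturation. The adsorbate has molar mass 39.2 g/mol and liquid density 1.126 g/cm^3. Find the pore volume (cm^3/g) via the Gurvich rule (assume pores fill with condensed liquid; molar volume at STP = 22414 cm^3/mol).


Moles adsorbed n = V_ads / 22414 = 253.0 / 22414 = 1.128759e-02 mol
Liquid volume V_liq = n * M / rho_liq = 1.128759e-02 * 39.2 / 1.126 = 0.39296 cm^3
Specific pore volume V_pore = V_liq / m_sample = 0.39296 / 3.78
V_pore = 0.104 cm^3/g

0.104


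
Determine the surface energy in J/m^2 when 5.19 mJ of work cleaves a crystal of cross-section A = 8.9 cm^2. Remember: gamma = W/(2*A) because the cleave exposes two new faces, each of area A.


Convert: A = 8.9 cm^2 = 0.00089 m^2, W = 5.19 mJ = 0.00519 J
Cleaving exposes two faces of area A, so total new surface = 2*A and gamma = W / (2*A)
gamma = 0.00519 / (2 * 0.00089)
gamma = 2.916 J/m^2

2.916


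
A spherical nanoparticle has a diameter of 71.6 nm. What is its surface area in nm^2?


Radius r = 71.6/2 = 35.8 nm
Surface area SA = 4 * pi * r^2
SA = 4 * pi * (35.8)^2
SA = 16105.56 nm^2

16105.56


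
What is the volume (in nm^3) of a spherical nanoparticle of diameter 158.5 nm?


Radius r = 158.5/2 = 79.25 nm
Volume V = (4/3) * pi * r^3
V = (4/3) * pi * (79.25)^3
V = 2084905.73 nm^3

2084905.73


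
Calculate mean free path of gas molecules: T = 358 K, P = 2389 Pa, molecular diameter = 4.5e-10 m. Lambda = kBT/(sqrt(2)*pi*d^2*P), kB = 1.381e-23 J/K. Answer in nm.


Mean free path: lambda = kB*T / (sqrt(2) * pi * d^2 * P)
lambda = 1.381e-23 * 358 / (sqrt(2) * pi * (4.5e-10)^2 * 2389)
lambda = 2.30023e-06 m
lambda = 2300.23 nm

2300.23


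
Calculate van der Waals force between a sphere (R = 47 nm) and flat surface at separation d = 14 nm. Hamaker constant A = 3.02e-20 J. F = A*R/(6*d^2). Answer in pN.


Convert to SI: R = 47 nm = 4.7e-08 m, d = 14 nm = 1.4e-08 m
F = A * R / (6 * d^2)
F = 3.02e-20 * 4.7e-08 / (6 * (1.4e-08)^2)
F = 1.20697e-12 N = 1.207 pN

1.207


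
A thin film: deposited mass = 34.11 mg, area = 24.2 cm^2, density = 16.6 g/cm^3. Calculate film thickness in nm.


Convert: m = 34.11 mg = 3.4110e-05 kg, A = 24.2 cm^2 = 2.4200e-03 m^2, rho = 16.6 g/cm^3 = 16600 kg/m^3
t = m / (A * rho)
t = 3.4110e-05 / (2.4200e-03 * 16600)
t = 8.4910e-07 m = 849.1 nm

849.1


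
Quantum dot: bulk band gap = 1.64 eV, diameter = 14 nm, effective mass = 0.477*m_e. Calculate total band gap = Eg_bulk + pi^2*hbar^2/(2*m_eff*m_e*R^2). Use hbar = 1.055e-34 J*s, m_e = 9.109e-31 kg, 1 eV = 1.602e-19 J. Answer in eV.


Radius R = 14/2 nm = 7e-09 m
Confinement energy dE = pi^2 * hbar^2 / (2 * m_eff * m_e * R^2)
dE = pi^2 * (1.055e-34)^2 / (2 * 0.477 * 9.109e-31 * (7e-09)^2) J, divided by 1.602e-19 J/eV
dE = 0.0161 eV
Total band gap = E_g(bulk) + dE = 1.64 + 0.0161 = 1.6561 eV

1.6561


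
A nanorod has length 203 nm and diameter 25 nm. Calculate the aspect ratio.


Aspect ratio AR = length / diameter
AR = 203 / 25
AR = 8.12

8.12


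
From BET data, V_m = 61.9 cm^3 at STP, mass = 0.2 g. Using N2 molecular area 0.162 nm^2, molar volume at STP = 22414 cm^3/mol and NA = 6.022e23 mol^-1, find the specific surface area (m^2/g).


Number of moles in monolayer = V_m / 22414 = 61.9 / 22414 = 0.00276167
Number of molecules = moles * NA = 0.00276167 * 6.022e23
SA = molecules * sigma / mass
SA = (61.9 / 22414) * 6.022e23 * 0.162e-18 / 0.2
SA = 1347.1 m^2/g

1347.1


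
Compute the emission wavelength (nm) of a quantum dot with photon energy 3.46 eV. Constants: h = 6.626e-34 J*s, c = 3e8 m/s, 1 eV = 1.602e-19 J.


Convert energy: E = 3.46 eV = 3.46 * 1.602e-19 = 5.54292e-19 J
lambda = h*c / E = 6.626e-34 * 3e8 / 5.54292e-19
lambda = 3.5862e-07 m = 358.6 nm

358.6


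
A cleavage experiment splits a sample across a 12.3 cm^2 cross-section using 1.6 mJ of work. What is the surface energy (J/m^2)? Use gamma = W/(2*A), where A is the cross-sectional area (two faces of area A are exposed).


Convert: A = 12.3 cm^2 = 0.00123 m^2, W = 1.6 mJ = 0.0016 J
Cleaving exposes two faces of area A, so total new surface = 2*A and gamma = W / (2*A)
gamma = 0.0016 / (2 * 0.00123)
gamma = 0.65 J/m^2

0.65


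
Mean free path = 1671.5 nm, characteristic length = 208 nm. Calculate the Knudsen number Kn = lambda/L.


Knudsen number Kn = lambda / L
Kn = 1671.5 / 208
Kn = 8.0361

8.0361


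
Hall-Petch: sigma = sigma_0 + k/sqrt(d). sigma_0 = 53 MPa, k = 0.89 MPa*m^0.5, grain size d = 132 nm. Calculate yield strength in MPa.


d = 132 nm = 1.32e-07 m
sqrt(d) = 0.000363318
Hall-Petch contribution = k / sqrt(d) = 0.89 / 0.000363318 = 2449.6 MPa
sigma = sigma_0 + k/sqrt(d) = 53 + 2449.6 = 2502.6 MPa

2502.6


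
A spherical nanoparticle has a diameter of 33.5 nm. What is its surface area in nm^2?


Radius r = 33.5/2 = 16.75 nm
Surface area SA = 4 * pi * r^2
SA = 4 * pi * (16.75)^2
SA = 3525.65 nm^2

3525.65


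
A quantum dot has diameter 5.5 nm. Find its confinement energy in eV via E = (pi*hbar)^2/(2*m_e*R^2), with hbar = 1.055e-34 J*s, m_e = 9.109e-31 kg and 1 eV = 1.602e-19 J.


Radius R = 5.5/2 = 2.75 nm = 2.75e-09 m
E = (pi * 1.055e-34)^2 / (2 * 9.109e-31 * (2.75e-09)^2)
E(J) = 7.97331e-21
E = E(J) / 1.602e-19 = 0.0498 eV

0.0498


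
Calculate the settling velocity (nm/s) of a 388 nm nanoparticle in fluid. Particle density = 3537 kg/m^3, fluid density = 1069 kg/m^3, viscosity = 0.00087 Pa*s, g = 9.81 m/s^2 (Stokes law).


Radius R = 388/2 nm = 1.94e-07 m
Density difference = 3537 - 1069 = 2468 kg/m^3
v = 2 * R^2 * (rho_p - rho_f) * g / (9 * eta)
v = 2 * (1.94e-07)^2 * 2468 * 9.81 / (9 * 0.00087)
v = 2.32748e-07 m/s = 232.7479 nm/s

232.7479


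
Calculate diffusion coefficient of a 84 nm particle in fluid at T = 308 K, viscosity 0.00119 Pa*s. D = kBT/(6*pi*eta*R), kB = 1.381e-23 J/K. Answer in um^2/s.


Radius R = 84/2 = 42 nm = 4.2e-08 m
D = kB*T / (6*pi*eta*R)
D = 1.381e-23 * 308 / (6 * pi * 0.00119 * 4.2e-08)
D = 4.51489e-12 m^2/s = 4.515 um^2/s

4.515


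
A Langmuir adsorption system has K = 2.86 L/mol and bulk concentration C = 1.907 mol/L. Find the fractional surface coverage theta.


Langmuir isotherm: theta = K*C / (1 + K*C)
K*C = 2.86 * 1.907 = 5.45402
theta = 5.45402 / (1 + 5.45402) = 5.45402 / 6.45402
theta = 0.8451

0.8451


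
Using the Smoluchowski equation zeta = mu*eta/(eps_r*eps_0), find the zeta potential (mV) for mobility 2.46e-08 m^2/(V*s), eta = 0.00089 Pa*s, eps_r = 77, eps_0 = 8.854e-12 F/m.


Smoluchowski equation: zeta = mu * eta / (eps_r * eps_0)
zeta = 2.46e-08 * 0.00089 / (77 * 8.854e-12)
zeta = 0.032114 V = 32.11 mV

32.11


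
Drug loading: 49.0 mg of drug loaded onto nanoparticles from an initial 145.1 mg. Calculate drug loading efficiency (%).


Drug loading efficiency = (drug loaded / drug initial) * 100
DLE = 49.0 / 145.1 * 100
DLE = 0.3377 * 100
DLE = 33.77%

33.77


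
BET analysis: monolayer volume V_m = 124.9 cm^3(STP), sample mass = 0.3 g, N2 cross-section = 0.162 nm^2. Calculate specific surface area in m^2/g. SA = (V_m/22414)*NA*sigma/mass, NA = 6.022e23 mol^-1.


Number of moles in monolayer = V_m / 22414 = 124.9 / 22414 = 0.00557241
Number of molecules = moles * NA = 0.00557241 * 6.022e23
SA = molecules * sigma / mass
SA = (124.9 / 22414) * 6.022e23 * 0.162e-18 / 0.3
SA = 1812.1 m^2/g

1812.1


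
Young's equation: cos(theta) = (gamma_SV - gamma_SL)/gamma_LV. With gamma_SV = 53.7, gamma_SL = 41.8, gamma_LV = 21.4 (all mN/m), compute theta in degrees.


cos(theta) = (gamma_SV - gamma_SL) / gamma_LV
cos(theta) = (53.7 - 41.8) / 21.4
cos(theta) = 0.556075
theta = arccos(0.556075) = 56.22 degrees

56.22


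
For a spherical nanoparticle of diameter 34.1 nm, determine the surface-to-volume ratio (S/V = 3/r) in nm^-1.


Radius r = 34.1/2 = 17.05 nm
S/V = 3 / r = 3 / 17.05
S/V = 0.176 nm^-1

0.176


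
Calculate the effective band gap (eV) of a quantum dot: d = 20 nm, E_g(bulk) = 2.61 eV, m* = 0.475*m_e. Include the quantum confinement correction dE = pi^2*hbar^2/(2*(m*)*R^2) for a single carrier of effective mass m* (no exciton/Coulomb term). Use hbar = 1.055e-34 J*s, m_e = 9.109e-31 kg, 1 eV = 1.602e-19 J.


Radius R = 20/2 nm = 1e-08 m
Confinement energy dE = pi^2 * hbar^2 / (2 * m_eff * m_e * R^2)
dE = pi^2 * (1.055e-34)^2 / (2 * 0.475 * 9.109e-31 * (1e-08)^2) J, divided by 1.602e-19 J/eV
dE = 0.0079 eV
Total band gap = E_g(bulk) + dE = 2.61 + 0.0079 = 2.6179 eV

2.6179


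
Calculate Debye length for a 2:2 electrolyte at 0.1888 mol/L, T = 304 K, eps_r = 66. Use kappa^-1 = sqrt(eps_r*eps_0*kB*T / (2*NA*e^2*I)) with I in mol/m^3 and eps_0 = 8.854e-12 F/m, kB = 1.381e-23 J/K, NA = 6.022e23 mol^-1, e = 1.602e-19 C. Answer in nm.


Ionic strength I = 0.1888 * 2^2 * 1000 = 755.2 mol/m^3
kappa^-1 = sqrt(66 * 8.854e-12 * 1.381e-23 * 304 / (2 * 6.022e23 * (1.602e-19)^2 * 755.2))
kappa^-1 = 0.324 nm

0.324


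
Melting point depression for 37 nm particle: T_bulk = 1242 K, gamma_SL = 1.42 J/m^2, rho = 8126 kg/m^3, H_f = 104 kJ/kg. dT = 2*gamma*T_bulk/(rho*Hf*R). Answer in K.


Radius R = 37/2 = 18.5 nm = 1.85e-08 m
Convert H_f = 104 kJ/kg = 104000 J/kg
dT = 2 * gamma_SL * T_bulk / (rho * H_f * R)
dT = 2 * 1.42 * 1242 / (8126 * 104000 * 1.85e-08)
dT = 225.6 K

225.6


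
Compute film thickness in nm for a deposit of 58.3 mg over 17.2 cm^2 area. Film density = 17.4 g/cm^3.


Convert: m = 58.3 mg = 5.8300e-05 kg, A = 17.2 cm^2 = 1.7200e-03 m^2, rho = 17.4 g/cm^3 = 17400 kg/m^3
t = m / (A * rho)
t = 5.8300e-05 / (1.7200e-03 * 17400)
t = 1.9480e-06 m = 1948.0 nm

1948.0


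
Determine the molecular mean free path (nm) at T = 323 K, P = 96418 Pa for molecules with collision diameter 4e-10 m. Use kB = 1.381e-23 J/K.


Mean free path: lambda = kB*T / (sqrt(2) * pi * d^2 * P)
lambda = 1.381e-23 * 323 / (sqrt(2) * pi * (4e-10)^2 * 96418)
lambda = 6.50809e-08 m
lambda = 65.08 nm

65.08


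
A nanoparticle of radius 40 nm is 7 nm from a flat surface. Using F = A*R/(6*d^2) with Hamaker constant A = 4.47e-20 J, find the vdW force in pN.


Convert to SI: R = 40 nm = 4e-08 m, d = 7 nm = 7e-09 m
F = A * R / (6 * d^2)
F = 4.47e-20 * 4e-08 / (6 * (7e-09)^2)
F = 6.08163e-12 N = 6.082 pN

6.082


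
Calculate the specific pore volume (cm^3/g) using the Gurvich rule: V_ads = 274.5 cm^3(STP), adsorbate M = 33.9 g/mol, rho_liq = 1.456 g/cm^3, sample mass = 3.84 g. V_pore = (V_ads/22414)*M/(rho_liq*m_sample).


Moles adsorbed n = V_ads / 22414 = 274.5 / 22414 = 1.224681e-02 mol
Liquid volume V_liq = n * M / rho_liq = 1.224681e-02 * 33.9 / 1.456 = 0.28514 cm^3
Specific pore volume V_pore = V_liq / m_sample = 0.28514 / 3.84
V_pore = 0.0743 cm^3/g

0.0743


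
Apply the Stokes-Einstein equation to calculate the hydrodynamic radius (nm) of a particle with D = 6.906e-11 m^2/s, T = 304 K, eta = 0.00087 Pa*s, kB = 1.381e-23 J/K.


Stokes-Einstein: R = kB*T / (6*pi*eta*D)
R = 1.381e-23 * 304 / (6 * pi * 0.00087 * 6.906e-11)
R = 3.70698e-09 m = 3.71 nm

3.71


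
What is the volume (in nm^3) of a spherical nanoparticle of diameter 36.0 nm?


Radius r = 36.0/2 = 18 nm
Volume V = (4/3) * pi * r^3
V = (4/3) * pi * (18)^3
V = 24429.02 nm^3

24429.02


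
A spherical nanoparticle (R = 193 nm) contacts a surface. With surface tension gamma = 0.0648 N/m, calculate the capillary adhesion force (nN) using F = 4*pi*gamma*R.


Convert radius: R = 193 nm = 1.93e-07 m
F = 4 * pi * gamma * R
F = 4 * pi * 0.0648 * 1.93e-07
F = 1.5716e-07 N = 157.1601 nN

157.1601


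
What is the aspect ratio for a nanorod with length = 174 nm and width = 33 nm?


Aspect ratio AR = length / diameter
AR = 174 / 33
AR = 5.27

5.27


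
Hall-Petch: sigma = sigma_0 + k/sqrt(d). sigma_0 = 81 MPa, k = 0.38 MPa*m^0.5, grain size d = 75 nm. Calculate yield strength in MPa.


d = 75 nm = 7.5e-08 m
sqrt(d) = 0.0002738613
Hall-Petch contribution = k / sqrt(d) = 0.38 / 0.0002738613 = 1387.6 MPa
sigma = sigma_0 + k/sqrt(d) = 81 + 1387.6 = 1468.6 MPa

1468.6


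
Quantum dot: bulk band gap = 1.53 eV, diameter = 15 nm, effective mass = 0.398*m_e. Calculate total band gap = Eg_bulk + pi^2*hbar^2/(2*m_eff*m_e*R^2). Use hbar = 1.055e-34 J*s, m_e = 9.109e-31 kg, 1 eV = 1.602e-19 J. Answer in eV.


Radius R = 15/2 nm = 7.5e-09 m
Confinement energy dE = pi^2 * hbar^2 / (2 * m_eff * m_e * R^2)
dE = pi^2 * (1.055e-34)^2 / (2 * 0.398 * 9.109e-31 * (7.5e-09)^2) J, divided by 1.602e-19 J/eV
dE = 0.0168 eV
Total band gap = E_g(bulk) + dE = 1.53 + 0.0168 = 1.5468 eV

1.5468


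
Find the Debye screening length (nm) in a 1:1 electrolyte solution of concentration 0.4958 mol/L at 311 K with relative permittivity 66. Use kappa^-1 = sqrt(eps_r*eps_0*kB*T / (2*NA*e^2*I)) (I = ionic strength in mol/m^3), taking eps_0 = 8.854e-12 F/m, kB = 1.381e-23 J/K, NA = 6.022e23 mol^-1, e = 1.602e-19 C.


Ionic strength I = 0.4958 * 1^2 * 1000 = 495.8 mol/m^3
kappa^-1 = sqrt(66 * 8.854e-12 * 1.381e-23 * 311 / (2 * 6.022e23 * (1.602e-19)^2 * 495.8))
kappa^-1 = 0.405 nm

0.405


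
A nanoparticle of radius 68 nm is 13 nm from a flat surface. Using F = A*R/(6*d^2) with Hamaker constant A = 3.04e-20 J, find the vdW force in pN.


Convert to SI: R = 68 nm = 6.8e-08 m, d = 13 nm = 1.3e-08 m
F = A * R / (6 * d^2)
F = 3.04e-20 * 6.8e-08 / (6 * (1.3e-08)^2)
F = 2.03866e-12 N = 2.039 pN

2.039


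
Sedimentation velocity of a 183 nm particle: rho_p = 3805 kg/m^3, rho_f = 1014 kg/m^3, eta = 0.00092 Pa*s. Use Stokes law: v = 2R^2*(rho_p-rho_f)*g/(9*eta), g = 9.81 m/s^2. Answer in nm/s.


Radius R = 183/2 nm = 9.15e-08 m
Density difference = 3805 - 1014 = 2791 kg/m^3
v = 2 * R^2 * (rho_p - rho_f) * g / (9 * eta)
v = 2 * (9.15e-08)^2 * 2791 * 9.81 / (9 * 0.00092)
v = 5.53695e-08 m/s = 55.3695 nm/s

55.3695


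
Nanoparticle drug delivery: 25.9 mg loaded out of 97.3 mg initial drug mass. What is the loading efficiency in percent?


Drug loading efficiency = (drug loaded / drug initial) * 100
DLE = 25.9 / 97.3 * 100
DLE = 0.2662 * 100
DLE = 26.62%

26.62


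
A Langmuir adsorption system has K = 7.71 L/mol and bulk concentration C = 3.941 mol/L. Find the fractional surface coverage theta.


Langmuir isotherm: theta = K*C / (1 + K*C)
K*C = 7.71 * 3.941 = 30.38511
theta = 30.38511 / (1 + 30.38511) = 30.38511 / 31.38511
theta = 0.9681

0.9681


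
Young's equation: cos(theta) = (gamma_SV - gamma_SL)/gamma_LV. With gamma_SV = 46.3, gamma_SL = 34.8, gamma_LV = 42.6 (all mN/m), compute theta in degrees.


cos(theta) = (gamma_SV - gamma_SL) / gamma_LV
cos(theta) = (46.3 - 34.8) / 42.6
cos(theta) = 0.269953
theta = arccos(0.269953) = 74.34 degrees

74.34


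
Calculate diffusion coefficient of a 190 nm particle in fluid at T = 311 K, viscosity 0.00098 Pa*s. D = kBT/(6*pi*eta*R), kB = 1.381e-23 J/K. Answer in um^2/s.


Radius R = 190/2 = 95 nm = 9.5e-08 m
D = kB*T / (6*pi*eta*R)
D = 1.381e-23 * 311 / (6 * pi * 0.00098 * 9.5e-08)
D = 2.44739e-12 m^2/s = 2.447 um^2/s

2.447


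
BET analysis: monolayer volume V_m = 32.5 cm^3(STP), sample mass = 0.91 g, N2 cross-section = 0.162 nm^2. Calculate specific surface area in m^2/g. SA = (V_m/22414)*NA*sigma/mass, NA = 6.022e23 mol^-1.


Number of moles in monolayer = V_m / 22414 = 32.5 / 22414 = 0.00144999
Number of molecules = moles * NA = 0.00144999 * 6.022e23
SA = molecules * sigma / mass
SA = (32.5 / 22414) * 6.022e23 * 0.162e-18 / 0.91
SA = 155.4 m^2/g

155.4


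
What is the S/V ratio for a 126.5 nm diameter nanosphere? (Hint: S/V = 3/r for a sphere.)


Radius r = 126.5/2 = 63.25 nm
S/V = 3 / r = 3 / 63.25
S/V = 0.0474 nm^-1

0.0474


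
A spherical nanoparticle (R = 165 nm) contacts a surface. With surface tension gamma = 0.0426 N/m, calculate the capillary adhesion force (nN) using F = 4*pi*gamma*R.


Convert radius: R = 165 nm = 1.65e-07 m
F = 4 * pi * gamma * R
F = 4 * pi * 0.0426 * 1.65e-07
F = 8.8329e-08 N = 88.329 nN

88.329


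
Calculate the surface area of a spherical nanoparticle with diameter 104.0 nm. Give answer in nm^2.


Radius r = 104.0/2 = 52 nm
Surface area SA = 4 * pi * r^2
SA = 4 * pi * (52)^2
SA = 33979.47 nm^2

33979.47


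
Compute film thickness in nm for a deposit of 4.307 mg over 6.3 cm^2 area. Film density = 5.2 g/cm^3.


Convert: m = 4.307 mg = 4.3070e-06 kg, A = 6.3 cm^2 = 6.3000e-04 m^2, rho = 5.2 g/cm^3 = 5200 kg/m^3
t = m / (A * rho)
t = 4.3070e-06 / (6.3000e-04 * 5200)
t = 1.3147e-06 m = 1314.7 nm

1314.7


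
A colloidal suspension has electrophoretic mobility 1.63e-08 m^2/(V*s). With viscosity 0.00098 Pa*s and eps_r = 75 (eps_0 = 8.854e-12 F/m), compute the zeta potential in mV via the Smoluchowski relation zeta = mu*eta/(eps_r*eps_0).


Smoluchowski equation: zeta = mu * eta / (eps_r * eps_0)
zeta = 1.63e-08 * 0.00098 / (75 * 8.854e-12)
zeta = 0.024055 V = 24.06 mV

24.06


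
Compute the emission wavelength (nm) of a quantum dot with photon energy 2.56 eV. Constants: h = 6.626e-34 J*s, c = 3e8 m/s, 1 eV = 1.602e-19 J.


Convert energy: E = 2.56 eV = 2.56 * 1.602e-19 = 4.10112e-19 J
lambda = h*c / E = 6.626e-34 * 3e8 / 4.10112e-19
lambda = 4.84697e-07 m = 484.7 nm

484.7


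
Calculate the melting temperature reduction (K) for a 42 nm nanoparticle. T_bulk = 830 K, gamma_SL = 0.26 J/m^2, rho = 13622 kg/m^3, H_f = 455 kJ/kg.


Radius R = 42/2 = 21 nm = 2.1e-08 m
Convert H_f = 455 kJ/kg = 455000 J/kg
dT = 2 * gamma_SL * T_bulk / (rho * H_f * R)
dT = 2 * 0.26 * 830 / (13622 * 455000 * 2.1e-08)
dT = 3.3 K

3.3


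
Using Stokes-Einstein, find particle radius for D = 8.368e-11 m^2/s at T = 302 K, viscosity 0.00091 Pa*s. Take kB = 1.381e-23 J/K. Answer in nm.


Stokes-Einstein: R = kB*T / (6*pi*eta*D)
R = 1.381e-23 * 302 / (6 * pi * 0.00091 * 8.368e-11)
R = 2.9056e-09 m = 2.91 nm

2.91


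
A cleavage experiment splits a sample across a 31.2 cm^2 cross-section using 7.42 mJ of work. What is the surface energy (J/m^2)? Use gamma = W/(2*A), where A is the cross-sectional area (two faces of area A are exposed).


Convert: A = 31.2 cm^2 = 0.00312 m^2, W = 7.42 mJ = 0.00742 J
Cleaving exposes two faces of area A, so total new surface = 2*A and gamma = W / (2*A)
gamma = 0.00742 / (2 * 0.00312)
gamma = 1.189 J/m^2

1.189


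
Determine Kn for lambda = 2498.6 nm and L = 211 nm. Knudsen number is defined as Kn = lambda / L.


Knudsen number Kn = lambda / L
Kn = 2498.6 / 211
Kn = 11.8417

11.8417


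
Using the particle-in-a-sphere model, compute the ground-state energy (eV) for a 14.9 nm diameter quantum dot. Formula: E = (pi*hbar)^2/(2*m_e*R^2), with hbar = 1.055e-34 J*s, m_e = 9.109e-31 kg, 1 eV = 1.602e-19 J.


Radius R = 14.9/2 = 7.45 nm = 7.45e-09 m
E = (pi * 1.055e-34)^2 / (2 * 9.109e-31 * (7.45e-09)^2)
E(J) = 1.0864e-21
E = E(J) / 1.602e-19 = 0.0068 eV

0.0068


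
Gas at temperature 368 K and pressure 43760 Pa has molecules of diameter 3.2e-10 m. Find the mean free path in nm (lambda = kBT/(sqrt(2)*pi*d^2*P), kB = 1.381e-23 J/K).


Mean free path: lambda = kB*T / (sqrt(2) * pi * d^2 * P)
lambda = 1.381e-23 * 368 / (sqrt(2) * pi * (3.2e-10)^2 * 43760)
lambda = 2.5527e-07 m
lambda = 255.27 nm

255.27


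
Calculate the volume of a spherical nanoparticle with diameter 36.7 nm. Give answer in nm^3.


Radius r = 36.7/2 = 18.35 nm
Volume V = (4/3) * pi * r^3
V = (4/3) * pi * (18.35)^3
V = 25881.94 nm^3

25881.94


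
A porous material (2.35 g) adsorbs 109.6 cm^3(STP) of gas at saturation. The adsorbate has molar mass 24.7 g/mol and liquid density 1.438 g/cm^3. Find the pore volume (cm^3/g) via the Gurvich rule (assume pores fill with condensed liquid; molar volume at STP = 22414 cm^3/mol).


Moles adsorbed n = V_ads / 22414 = 109.6 / 22414 = 4.889801e-03 mol
Liquid volume V_liq = n * M / rho_liq = 4.889801e-03 * 24.7 / 1.438 = 0.08399 cm^3
Specific pore volume V_pore = V_liq / m_sample = 0.08399 / 2.35
V_pore = 0.0357 cm^3/g

0.0357
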